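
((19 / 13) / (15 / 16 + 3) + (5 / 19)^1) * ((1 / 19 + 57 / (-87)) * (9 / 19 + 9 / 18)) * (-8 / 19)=485021456 / 3095254071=0.16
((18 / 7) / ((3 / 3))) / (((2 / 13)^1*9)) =13 / 7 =1.86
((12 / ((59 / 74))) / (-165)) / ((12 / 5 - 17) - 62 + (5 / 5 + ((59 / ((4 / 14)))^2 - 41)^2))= -4736 / 94227864835973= -0.00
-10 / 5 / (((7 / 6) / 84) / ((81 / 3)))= -3888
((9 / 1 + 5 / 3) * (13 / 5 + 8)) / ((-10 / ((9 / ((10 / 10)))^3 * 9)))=-1854576 / 25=-74183.04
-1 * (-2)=2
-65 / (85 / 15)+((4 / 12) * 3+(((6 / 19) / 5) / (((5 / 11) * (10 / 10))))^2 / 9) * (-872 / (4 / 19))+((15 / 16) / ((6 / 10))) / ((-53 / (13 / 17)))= -712557550367 / 171190000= -4162.38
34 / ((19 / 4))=136 / 19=7.16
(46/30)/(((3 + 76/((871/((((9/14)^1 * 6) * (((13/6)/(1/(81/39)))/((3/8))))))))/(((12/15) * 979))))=549144596/3218625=170.61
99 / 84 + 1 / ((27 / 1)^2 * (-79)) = 1900475 / 1612548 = 1.18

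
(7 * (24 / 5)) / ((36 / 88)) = 1232 / 15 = 82.13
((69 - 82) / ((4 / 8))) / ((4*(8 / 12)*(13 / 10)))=-7.50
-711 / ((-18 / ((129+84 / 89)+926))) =7424341 / 178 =41709.78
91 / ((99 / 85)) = 7735 / 99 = 78.13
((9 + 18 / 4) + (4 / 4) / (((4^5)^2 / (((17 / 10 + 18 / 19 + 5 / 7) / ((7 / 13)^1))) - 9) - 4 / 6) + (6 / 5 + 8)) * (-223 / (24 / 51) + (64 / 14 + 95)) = -139342571824330701 / 16399623583280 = -8496.69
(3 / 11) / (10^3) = 3 / 11000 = 0.00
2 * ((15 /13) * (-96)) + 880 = 8560 /13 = 658.46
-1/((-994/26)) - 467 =-466.97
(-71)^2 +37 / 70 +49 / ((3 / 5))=1075871 / 210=5123.20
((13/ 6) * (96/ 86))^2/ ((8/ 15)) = 20280/ 1849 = 10.97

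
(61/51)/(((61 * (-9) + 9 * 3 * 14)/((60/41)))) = -1220/119187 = -0.01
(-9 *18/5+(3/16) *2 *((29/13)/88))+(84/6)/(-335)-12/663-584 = -32129788567/52120640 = -616.45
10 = 10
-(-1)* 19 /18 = 19 /18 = 1.06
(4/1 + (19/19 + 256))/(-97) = -261/97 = -2.69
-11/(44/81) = -81/4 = -20.25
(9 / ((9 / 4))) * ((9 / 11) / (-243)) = -4 / 297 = -0.01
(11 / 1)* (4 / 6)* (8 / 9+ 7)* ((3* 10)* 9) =15620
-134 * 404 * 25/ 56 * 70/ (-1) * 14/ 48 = 5921125/ 12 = 493427.08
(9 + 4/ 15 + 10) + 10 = 29.27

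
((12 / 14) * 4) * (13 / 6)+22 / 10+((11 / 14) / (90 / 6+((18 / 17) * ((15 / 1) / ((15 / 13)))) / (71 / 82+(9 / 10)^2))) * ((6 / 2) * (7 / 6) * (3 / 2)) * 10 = 288644611 / 25307380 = 11.41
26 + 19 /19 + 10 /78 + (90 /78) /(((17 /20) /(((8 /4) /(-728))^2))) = 595768489 /21961212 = 27.13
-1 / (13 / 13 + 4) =-1 / 5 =-0.20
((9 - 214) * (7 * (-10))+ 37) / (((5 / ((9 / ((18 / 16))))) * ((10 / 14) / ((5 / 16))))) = 100709 / 10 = 10070.90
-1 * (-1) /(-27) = -1 /27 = -0.04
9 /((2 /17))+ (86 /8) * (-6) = 12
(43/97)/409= 43/39673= 0.00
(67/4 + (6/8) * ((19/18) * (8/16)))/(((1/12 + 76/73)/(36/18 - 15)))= -781027/3940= -198.23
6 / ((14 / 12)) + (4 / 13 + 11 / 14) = 1135 / 182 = 6.24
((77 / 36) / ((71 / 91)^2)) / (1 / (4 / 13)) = 49049 / 45369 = 1.08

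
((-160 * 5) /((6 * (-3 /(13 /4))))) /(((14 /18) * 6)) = 650 /21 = 30.95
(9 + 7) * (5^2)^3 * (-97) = -24250000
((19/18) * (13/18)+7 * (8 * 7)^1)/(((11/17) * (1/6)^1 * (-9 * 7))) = -2163335/37422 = -57.81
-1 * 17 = -17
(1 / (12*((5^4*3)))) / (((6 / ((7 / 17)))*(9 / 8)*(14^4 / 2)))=1 / 7084665000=0.00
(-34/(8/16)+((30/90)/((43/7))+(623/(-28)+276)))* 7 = 671125/516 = 1300.63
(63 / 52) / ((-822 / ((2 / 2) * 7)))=-147 / 14248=-0.01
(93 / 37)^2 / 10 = 8649 / 13690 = 0.63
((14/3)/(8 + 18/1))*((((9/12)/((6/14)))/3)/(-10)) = -49/4680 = -0.01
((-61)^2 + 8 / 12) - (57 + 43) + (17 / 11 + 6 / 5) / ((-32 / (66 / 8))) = 6952241 / 1920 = 3620.96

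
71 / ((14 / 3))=213 / 14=15.21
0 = 0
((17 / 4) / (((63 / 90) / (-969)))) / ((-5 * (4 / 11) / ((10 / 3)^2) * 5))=302005 / 42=7190.60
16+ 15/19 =319/19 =16.79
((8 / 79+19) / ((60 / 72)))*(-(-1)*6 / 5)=54324 / 1975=27.51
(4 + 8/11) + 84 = 976/11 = 88.73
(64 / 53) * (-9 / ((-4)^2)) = -0.68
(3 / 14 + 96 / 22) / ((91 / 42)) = 2115 / 1001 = 2.11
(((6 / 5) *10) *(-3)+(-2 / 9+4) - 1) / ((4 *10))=-299 / 360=-0.83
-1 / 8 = -0.12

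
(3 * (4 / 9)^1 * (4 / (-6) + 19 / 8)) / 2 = 41 / 36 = 1.14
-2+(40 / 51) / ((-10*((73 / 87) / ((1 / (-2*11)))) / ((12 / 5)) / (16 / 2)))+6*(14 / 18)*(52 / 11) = 4124414 / 204765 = 20.14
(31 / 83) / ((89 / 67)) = 2077 / 7387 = 0.28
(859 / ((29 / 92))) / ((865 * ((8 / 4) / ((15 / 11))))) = 118542 / 55187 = 2.15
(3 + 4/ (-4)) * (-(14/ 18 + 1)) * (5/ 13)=-160/ 117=-1.37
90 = 90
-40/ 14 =-20/ 7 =-2.86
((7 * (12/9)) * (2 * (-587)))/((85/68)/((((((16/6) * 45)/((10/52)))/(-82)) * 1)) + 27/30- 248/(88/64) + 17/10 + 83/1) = 752111360/6515851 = 115.43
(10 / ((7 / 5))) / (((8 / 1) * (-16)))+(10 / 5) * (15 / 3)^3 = 111975 / 448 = 249.94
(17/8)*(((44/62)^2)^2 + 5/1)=82481637/7388168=11.16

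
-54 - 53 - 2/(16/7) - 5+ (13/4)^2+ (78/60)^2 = -100.62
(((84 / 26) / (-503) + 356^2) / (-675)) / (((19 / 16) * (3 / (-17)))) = 895.96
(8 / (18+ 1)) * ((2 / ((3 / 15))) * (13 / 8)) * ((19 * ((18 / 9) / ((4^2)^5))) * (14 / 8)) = 455 / 1048576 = 0.00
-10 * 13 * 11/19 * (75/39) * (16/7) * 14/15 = -17600/57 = -308.77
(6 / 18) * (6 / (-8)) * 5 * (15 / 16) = -75 / 64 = -1.17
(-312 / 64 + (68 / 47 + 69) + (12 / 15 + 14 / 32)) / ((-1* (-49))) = 251203 / 184240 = 1.36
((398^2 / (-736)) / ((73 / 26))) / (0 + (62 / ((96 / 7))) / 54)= -333598824 / 364343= -915.62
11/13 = 0.85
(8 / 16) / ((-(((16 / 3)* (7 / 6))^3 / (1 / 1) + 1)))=-729 / 352690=-0.00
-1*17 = -17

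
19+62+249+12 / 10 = 1656 / 5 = 331.20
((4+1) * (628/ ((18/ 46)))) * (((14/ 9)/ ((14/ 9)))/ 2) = 36110/ 9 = 4012.22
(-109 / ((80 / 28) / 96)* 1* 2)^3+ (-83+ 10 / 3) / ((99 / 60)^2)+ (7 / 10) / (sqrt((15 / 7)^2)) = -320978879142362411 / 816750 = -392995260657.93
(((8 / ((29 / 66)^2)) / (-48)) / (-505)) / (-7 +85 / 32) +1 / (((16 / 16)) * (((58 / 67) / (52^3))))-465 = 161961.48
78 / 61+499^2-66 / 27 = 136700909 / 549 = 248999.83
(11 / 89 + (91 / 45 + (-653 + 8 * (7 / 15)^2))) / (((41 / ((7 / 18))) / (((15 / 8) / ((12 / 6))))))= -90989269 / 15763680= -5.77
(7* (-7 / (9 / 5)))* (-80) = 19600 / 9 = 2177.78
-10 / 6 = -5 / 3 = -1.67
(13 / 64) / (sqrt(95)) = 13*sqrt(95) / 6080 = 0.02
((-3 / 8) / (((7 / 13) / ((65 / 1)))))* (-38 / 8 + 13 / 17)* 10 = 3434925 / 1904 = 1804.06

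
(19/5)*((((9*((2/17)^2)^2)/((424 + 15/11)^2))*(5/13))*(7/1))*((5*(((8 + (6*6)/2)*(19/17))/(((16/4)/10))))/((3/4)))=0.00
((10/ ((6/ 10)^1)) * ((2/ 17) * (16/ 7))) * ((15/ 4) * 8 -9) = 1600/ 17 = 94.12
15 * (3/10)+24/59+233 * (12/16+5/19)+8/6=3259499/13452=242.31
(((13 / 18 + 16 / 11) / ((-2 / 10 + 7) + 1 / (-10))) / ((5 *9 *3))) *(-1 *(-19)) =8189 / 179091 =0.05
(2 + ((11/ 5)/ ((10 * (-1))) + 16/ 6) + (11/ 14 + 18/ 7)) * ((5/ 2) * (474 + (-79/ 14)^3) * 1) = 3308806849/ 576240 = 5742.06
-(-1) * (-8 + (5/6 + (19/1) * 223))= 25379/6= 4229.83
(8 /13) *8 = 64 /13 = 4.92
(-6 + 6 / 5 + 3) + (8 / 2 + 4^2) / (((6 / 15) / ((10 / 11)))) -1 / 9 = 21554 / 495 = 43.54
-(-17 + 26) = -9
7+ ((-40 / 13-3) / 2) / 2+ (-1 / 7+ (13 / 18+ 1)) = 23129 / 3276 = 7.06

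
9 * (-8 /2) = -36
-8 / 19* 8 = -64 / 19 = -3.37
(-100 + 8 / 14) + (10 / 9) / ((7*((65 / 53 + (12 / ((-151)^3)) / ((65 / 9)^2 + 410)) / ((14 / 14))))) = -99.30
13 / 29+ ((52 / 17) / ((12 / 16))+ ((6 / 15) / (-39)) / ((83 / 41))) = 36079099 / 7979205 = 4.52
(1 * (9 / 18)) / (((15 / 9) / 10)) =3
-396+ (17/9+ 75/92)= -325649/828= -393.30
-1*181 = -181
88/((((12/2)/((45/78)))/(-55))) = -6050/13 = -465.38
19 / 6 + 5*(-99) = -2951 / 6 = -491.83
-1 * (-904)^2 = -817216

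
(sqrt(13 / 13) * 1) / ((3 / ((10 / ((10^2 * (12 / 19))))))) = 19 / 360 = 0.05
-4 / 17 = -0.24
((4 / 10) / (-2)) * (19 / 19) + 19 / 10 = 17 / 10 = 1.70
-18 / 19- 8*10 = -1538 / 19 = -80.95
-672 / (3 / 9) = -2016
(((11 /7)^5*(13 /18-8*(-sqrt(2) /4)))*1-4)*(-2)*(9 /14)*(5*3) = -43483770*sqrt(2) /117649-13253385 /235298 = -579.03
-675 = -675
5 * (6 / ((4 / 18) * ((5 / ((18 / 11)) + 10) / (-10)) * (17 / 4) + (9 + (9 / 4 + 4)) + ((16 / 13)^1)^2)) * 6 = 3942432 / 340183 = 11.59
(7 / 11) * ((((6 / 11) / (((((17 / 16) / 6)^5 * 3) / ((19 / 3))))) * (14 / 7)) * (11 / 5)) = 1445927583744 / 78092135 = 18515.66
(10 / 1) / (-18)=-5 / 9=-0.56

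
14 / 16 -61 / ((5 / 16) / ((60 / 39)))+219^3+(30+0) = 1092331715 / 104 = 10503189.57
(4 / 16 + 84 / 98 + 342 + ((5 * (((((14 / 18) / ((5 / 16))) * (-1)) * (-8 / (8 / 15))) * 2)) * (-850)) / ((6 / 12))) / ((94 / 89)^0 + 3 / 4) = -362470.61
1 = 1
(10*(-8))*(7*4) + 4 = -2236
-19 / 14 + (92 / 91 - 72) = -1881 / 26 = -72.35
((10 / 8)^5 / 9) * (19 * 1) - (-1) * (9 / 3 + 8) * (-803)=-81345553 / 9216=-8826.56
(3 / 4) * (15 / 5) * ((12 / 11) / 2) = 27 / 22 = 1.23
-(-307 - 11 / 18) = 5537 / 18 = 307.61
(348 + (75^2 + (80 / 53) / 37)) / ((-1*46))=-129.85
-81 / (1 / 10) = -810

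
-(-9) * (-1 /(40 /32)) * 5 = -36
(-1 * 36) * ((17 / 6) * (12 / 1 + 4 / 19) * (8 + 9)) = -402288 / 19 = -21173.05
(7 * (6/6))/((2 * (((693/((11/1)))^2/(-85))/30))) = -425/189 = -2.25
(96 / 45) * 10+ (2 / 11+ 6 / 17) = 12268 / 561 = 21.87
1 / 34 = 0.03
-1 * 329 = -329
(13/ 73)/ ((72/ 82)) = 533/ 2628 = 0.20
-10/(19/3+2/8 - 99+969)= -120/10519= -0.01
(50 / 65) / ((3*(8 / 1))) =5 / 156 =0.03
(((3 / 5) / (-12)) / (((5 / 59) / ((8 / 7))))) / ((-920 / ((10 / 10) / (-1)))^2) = -59 / 74060000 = -0.00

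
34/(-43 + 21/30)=-340/423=-0.80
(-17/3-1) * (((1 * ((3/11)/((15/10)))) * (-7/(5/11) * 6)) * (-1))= -112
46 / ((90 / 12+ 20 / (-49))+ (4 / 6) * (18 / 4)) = 196 / 43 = 4.56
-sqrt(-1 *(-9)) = -3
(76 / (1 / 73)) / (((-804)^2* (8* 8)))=1387 / 10342656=0.00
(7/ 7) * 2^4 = 16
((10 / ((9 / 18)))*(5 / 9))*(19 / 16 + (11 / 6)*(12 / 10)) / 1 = 1355 / 36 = 37.64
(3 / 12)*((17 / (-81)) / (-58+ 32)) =17 / 8424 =0.00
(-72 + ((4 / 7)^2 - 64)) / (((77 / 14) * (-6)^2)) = -1108 / 1617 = -0.69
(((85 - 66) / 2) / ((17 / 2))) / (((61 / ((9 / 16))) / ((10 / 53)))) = 855 / 439688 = 0.00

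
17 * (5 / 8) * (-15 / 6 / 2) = -425 / 32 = -13.28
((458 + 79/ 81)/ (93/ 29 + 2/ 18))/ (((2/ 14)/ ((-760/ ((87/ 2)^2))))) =-388.91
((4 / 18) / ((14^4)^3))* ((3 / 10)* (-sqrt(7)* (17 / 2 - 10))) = sqrt(7) / 566939123752960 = 0.00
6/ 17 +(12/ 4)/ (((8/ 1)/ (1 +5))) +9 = 789/ 68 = 11.60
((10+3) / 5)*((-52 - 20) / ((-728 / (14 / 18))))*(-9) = -9 / 5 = -1.80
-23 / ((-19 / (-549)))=-12627 / 19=-664.58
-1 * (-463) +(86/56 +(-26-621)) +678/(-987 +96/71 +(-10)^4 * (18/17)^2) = -357185936941/1958277916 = -182.40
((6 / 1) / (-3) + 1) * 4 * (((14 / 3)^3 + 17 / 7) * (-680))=53494240 / 189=283038.31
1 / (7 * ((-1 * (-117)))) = 1 / 819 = 0.00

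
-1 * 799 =-799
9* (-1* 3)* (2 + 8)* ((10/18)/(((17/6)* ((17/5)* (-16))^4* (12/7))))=-328125/93051748352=-0.00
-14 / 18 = -7 / 9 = -0.78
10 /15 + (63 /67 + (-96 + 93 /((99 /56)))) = -30797 /737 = -41.79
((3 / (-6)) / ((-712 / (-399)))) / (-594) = 133 / 281952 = 0.00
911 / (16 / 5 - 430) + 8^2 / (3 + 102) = -341699 / 224070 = -1.52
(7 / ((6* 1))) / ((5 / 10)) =7 / 3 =2.33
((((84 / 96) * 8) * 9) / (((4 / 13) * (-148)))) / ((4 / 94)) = -38493 / 1184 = -32.51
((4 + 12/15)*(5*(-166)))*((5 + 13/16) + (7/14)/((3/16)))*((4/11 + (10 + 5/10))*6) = -2201907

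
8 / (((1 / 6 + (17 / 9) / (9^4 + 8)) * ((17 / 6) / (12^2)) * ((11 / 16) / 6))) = 78459715584 / 3691567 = 21253.77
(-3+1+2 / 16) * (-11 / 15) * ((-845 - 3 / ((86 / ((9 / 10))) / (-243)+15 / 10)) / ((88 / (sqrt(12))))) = -4103767 * sqrt(3) / 154912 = -45.88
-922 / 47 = -19.62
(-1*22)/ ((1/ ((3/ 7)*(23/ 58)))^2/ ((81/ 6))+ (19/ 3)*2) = -1.44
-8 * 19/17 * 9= -1368/17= -80.47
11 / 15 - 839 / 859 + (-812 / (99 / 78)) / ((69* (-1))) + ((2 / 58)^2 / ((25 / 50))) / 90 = 24752332861 / 2741580105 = 9.03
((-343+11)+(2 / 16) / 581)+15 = -1473415 / 4648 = -317.00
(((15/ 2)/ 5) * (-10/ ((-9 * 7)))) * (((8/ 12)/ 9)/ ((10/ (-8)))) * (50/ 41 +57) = -2728/ 3321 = -0.82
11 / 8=1.38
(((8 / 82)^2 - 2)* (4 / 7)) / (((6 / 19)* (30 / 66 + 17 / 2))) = -399608 / 993471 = -0.40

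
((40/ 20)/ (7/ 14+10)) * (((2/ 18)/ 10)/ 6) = 1/ 2835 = 0.00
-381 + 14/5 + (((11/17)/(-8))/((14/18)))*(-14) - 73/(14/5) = -958701/2380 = -402.82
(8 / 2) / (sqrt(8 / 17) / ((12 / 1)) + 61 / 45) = 373320 / 126289 - 2700*sqrt(34) / 126289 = 2.83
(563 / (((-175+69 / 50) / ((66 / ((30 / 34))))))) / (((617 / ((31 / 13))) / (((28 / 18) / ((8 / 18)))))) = -228459770 / 69630301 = -3.28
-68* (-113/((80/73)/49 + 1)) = 27485668/3657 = 7515.91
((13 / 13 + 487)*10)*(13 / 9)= 63440 / 9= 7048.89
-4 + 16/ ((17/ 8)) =3.53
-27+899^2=808174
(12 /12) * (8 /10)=4 /5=0.80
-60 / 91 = -0.66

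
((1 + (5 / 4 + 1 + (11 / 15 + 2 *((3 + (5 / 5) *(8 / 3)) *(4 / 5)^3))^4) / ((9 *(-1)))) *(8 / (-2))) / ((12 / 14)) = 12429021245263 / 13183593750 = 942.76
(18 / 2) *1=9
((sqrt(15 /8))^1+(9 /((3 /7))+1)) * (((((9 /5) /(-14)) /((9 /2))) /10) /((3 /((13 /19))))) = -143 /9975 - 13 * sqrt(30) /79800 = -0.02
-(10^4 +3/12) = -10000.25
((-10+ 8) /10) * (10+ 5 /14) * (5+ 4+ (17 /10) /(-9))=-22997 /1260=-18.25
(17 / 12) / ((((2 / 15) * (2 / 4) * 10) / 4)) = 17 / 2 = 8.50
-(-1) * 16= 16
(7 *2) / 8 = 7 / 4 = 1.75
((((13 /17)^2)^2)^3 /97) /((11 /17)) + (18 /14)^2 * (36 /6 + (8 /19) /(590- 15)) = 194196394476761342944703 /19575825284572839318575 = 9.92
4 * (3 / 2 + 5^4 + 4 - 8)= 2490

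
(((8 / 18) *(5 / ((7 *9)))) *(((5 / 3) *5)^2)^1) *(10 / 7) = 125000 / 35721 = 3.50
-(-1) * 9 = 9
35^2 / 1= 1225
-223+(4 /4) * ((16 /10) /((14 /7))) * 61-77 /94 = -82259 /470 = -175.02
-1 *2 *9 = -18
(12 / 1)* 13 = 156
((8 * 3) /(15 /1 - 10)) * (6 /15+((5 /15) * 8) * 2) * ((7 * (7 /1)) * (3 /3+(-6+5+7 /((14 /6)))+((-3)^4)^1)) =2831808 /25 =113272.32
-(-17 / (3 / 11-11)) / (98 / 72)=-3366 / 2891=-1.16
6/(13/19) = 114/13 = 8.77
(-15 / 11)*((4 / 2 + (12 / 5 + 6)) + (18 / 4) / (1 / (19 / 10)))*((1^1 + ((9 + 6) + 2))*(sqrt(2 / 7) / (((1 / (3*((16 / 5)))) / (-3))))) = 736776*sqrt(14) / 385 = 7160.42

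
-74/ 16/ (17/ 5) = -185/ 136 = -1.36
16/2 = 8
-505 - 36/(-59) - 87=-34892/59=-591.39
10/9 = 1.11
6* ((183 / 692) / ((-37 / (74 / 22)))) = -549 / 3806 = -0.14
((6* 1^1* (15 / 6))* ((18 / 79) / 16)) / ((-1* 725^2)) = -27 / 66439000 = -0.00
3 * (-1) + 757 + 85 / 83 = 62667 / 83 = 755.02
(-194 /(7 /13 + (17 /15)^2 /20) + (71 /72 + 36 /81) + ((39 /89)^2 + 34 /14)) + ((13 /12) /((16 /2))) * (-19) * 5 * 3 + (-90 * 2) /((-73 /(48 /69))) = -335315224415911807 /945293328530208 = -354.72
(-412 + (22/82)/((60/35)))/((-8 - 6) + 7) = 202627/3444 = 58.83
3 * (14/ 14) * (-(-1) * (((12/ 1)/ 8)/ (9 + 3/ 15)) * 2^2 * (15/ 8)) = 675/ 184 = 3.67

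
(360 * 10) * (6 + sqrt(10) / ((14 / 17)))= 30600 * sqrt(10) / 7 + 21600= 35423.67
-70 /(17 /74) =-5180 /17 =-304.71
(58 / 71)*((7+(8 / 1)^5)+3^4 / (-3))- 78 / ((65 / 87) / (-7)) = 9756354 / 355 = 27482.69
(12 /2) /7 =0.86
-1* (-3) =3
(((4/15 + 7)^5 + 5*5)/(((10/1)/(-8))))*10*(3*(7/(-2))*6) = 862692539744/84375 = 10224504.17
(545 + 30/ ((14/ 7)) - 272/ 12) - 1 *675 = -137.67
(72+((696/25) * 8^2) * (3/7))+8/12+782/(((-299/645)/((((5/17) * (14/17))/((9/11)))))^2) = 34745542664678/30077508825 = 1155.20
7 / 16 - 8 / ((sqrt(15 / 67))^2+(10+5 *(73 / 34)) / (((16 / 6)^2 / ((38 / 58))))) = -478013689 / 144379920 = -3.31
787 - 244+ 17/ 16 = 8705/ 16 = 544.06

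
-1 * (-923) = 923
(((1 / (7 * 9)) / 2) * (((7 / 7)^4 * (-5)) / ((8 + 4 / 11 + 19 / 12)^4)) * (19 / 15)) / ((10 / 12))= -640924416 / 104022418953635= -0.00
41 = 41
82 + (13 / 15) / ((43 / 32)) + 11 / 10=108031 / 1290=83.74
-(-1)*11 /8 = 11 /8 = 1.38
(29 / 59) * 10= 290 / 59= 4.92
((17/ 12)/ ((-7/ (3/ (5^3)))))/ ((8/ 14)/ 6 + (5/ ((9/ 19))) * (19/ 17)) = -2601/ 6368500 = -0.00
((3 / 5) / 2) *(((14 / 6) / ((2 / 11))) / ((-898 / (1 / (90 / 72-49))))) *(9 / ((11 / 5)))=63 / 171518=0.00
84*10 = 840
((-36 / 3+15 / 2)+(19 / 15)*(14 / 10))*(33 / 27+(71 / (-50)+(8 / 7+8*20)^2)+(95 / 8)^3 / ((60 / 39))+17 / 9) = -249870118673999 / 3386880000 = -73775.90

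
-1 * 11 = -11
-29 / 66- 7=-491 / 66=-7.44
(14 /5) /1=14 /5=2.80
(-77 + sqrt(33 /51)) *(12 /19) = -924 /19 + 12 *sqrt(187) /323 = -48.12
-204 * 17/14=-1734/7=-247.71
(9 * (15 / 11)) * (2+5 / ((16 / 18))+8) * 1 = 16875 / 88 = 191.76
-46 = -46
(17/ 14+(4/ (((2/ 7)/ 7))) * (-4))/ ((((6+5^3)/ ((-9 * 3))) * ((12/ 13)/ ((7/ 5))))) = 640107/ 5240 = 122.16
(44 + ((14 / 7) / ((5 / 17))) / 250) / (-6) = -27517 / 3750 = -7.34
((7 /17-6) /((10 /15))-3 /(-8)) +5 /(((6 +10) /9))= -1413 /272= -5.19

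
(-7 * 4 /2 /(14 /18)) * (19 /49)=-342 /49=-6.98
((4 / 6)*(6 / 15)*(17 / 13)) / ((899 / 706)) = 48008 / 175305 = 0.27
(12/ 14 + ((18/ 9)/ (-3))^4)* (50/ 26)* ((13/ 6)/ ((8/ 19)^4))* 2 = 974149475/ 3483648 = 279.63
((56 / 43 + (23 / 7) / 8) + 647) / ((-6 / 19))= -2054.26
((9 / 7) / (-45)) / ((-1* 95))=1 / 3325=0.00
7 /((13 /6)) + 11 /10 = 563 /130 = 4.33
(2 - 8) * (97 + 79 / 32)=-9549 / 16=-596.81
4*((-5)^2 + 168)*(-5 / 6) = -1930 / 3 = -643.33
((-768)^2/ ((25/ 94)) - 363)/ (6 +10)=55434381/ 400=138585.95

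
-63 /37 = -1.70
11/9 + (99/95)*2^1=2827/855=3.31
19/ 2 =9.50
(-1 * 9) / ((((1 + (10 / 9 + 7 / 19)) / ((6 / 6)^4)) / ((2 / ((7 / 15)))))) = -15.56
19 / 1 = 19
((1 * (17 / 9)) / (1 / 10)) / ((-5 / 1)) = -34 / 9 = -3.78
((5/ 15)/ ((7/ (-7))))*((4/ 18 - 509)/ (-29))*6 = -9158/ 261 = -35.09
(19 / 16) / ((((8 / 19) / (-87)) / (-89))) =2795223 / 128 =21837.68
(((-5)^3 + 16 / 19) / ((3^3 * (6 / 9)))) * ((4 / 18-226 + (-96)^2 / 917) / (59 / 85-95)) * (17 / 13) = -54187030375 / 2626158834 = -20.63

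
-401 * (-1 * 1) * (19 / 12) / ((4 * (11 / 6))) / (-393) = -7619 / 34584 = -0.22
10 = 10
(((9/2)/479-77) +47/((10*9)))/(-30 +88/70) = 5768966/2168433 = 2.66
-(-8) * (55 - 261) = -1648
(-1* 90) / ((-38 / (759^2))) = 25923645 / 19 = 1364402.37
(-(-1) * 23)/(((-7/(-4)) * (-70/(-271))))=12466/245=50.88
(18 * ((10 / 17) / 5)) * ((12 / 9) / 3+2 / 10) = 116 / 85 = 1.36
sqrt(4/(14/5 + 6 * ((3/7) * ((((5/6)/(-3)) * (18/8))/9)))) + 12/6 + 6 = 4 * sqrt(12845)/367 + 8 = 9.24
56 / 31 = 1.81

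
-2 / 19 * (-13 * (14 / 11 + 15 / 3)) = 1794 / 209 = 8.58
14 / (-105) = -2 / 15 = -0.13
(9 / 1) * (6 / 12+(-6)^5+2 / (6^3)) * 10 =-4198765 / 6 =-699794.17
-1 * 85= -85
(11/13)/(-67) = -0.01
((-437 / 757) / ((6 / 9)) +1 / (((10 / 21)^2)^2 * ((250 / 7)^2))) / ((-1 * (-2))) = -402473616267 / 946250000000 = -0.43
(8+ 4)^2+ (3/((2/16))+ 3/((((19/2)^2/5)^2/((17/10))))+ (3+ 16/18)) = 201624947/1172889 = 171.90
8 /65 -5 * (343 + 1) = -111792 /65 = -1719.88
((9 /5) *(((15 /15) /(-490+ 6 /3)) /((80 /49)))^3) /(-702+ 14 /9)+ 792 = 1485391099865343289569 /1875493812961280000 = 792.00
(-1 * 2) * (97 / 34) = -97 / 17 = -5.71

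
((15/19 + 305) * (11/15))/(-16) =-6391/456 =-14.02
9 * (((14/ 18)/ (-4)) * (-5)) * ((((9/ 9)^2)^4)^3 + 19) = 175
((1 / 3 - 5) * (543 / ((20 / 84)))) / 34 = -26607 / 85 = -313.02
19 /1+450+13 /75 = 35188 /75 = 469.17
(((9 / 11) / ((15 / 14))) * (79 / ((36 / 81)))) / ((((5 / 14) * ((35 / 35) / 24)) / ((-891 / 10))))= -101590524 / 125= -812724.19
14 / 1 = 14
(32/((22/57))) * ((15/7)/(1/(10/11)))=136800/847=161.51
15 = 15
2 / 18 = 1 / 9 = 0.11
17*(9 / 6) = 51 / 2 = 25.50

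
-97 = -97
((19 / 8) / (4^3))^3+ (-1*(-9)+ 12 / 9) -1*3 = 2952810593 / 402653184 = 7.33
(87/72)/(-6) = -29/144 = -0.20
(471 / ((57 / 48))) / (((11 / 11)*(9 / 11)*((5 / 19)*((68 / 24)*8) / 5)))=6908 / 17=406.35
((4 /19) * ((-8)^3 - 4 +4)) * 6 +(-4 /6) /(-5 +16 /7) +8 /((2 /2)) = -36394 /57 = -638.49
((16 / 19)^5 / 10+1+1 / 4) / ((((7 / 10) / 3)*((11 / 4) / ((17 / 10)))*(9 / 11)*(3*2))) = 362664553 / 519980790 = 0.70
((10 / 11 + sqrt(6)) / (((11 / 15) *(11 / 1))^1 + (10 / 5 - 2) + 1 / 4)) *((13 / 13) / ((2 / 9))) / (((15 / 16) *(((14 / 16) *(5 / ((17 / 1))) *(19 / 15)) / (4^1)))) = 4700160 / 730037 + 470016 *sqrt(6) / 66367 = 23.79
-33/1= -33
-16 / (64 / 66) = -33 / 2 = -16.50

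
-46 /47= -0.98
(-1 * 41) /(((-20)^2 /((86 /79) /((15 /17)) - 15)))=668833 /474000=1.41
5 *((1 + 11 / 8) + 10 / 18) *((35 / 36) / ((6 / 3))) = 36925 / 5184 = 7.12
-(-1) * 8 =8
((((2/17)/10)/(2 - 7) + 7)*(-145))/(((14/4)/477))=-82278684/595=-138283.50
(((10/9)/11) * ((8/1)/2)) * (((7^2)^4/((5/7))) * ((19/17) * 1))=6133748264/1683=3644532.54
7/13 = 0.54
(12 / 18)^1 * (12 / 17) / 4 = 0.12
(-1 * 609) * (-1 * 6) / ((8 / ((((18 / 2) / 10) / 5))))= 16443 / 200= 82.22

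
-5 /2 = -2.50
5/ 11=0.45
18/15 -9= -7.80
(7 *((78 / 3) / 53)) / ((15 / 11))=2002 / 795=2.52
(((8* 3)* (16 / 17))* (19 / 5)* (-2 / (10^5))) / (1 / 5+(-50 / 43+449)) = -2451 / 639678125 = -0.00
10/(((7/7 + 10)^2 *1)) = 10/121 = 0.08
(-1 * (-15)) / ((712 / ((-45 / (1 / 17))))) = -11475 / 712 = -16.12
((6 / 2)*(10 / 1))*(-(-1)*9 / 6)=45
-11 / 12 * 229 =-209.92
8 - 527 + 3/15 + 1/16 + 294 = -17979/80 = -224.74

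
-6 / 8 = -3 / 4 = -0.75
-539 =-539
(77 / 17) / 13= 77 / 221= 0.35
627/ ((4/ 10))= 3135/ 2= 1567.50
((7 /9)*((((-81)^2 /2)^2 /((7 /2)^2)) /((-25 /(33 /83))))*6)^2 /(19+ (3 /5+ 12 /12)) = 896861771404291044 /4346097875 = 206360233.29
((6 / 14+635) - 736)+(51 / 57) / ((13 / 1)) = -173769 / 1729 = -100.50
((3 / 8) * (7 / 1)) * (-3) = -63 / 8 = -7.88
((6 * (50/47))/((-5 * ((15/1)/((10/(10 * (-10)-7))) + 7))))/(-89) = -120/1284181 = -0.00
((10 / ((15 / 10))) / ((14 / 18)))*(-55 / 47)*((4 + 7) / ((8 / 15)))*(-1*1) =136125 / 658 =206.88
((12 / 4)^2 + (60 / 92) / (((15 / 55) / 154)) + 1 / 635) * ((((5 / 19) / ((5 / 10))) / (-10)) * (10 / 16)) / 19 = -2754959 / 4217924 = -0.65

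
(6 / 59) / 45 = 0.00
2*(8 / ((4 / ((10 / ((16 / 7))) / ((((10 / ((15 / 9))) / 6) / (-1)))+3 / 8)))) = -16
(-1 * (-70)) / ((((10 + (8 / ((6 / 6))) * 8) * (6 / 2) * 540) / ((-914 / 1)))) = -3199 / 5994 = -0.53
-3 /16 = -0.19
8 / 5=1.60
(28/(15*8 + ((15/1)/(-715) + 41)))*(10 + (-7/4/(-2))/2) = 167167/92080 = 1.82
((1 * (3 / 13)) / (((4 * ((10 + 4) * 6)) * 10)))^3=1 / 3086626816000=0.00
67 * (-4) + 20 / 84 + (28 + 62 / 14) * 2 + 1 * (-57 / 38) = -8585 / 42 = -204.40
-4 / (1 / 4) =-16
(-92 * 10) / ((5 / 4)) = -736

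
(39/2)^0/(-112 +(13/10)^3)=-0.01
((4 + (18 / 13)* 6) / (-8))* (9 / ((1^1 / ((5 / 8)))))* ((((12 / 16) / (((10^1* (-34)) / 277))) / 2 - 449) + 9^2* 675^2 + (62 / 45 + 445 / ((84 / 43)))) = -2432350068655 / 7616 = -319373695.99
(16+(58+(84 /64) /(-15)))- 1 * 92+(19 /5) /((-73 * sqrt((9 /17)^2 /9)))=-322061 /17520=-18.38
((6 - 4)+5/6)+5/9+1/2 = 35/9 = 3.89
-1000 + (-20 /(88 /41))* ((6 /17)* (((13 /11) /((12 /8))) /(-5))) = -2055934 /2057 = -999.48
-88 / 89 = -0.99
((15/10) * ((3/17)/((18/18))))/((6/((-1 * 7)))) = -21/68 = -0.31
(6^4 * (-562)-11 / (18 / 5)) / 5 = -13110391 / 90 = -145671.01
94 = 94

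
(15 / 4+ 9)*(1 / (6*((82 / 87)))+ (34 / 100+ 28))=5962869 / 16400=363.59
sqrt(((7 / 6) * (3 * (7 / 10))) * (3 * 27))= 63 * sqrt(5) / 10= 14.09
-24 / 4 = -6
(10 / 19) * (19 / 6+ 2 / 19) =1865 / 1083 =1.72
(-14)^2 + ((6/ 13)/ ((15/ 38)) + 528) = 47136/ 65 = 725.17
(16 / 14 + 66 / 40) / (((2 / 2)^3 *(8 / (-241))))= -94231 / 1120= -84.13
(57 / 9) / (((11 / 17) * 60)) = 323 / 1980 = 0.16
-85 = -85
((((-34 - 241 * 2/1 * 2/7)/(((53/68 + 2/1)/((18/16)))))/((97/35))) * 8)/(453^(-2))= -41170748.22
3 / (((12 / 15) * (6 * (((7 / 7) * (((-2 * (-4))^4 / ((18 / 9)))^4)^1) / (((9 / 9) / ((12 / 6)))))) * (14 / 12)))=15 / 985162418487296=0.00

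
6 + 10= 16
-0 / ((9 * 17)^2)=0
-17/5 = -3.40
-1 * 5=-5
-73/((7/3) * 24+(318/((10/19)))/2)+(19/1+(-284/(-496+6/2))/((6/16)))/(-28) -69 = -69.94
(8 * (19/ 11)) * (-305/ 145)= -9272/ 319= -29.07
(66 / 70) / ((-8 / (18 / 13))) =-297 / 1820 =-0.16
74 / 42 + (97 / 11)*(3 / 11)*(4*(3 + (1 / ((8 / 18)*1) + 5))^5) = 707998390423 / 650496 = 1088397.76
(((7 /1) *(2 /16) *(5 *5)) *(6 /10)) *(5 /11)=525 /88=5.97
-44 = -44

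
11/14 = 0.79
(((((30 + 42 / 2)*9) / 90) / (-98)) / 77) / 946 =-51 / 71385160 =-0.00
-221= -221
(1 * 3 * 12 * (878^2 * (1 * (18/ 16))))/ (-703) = -31220802/ 703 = -44410.81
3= 3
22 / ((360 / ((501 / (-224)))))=-1837 / 13440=-0.14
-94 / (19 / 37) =-3478 / 19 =-183.05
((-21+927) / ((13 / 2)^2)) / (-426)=-604 / 11999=-0.05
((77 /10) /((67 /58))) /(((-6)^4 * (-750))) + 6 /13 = 1953690971 /4233060000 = 0.46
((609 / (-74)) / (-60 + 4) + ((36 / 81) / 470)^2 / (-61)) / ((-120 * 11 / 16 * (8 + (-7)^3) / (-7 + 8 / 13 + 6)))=-23739402707 / 11607652249479000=-0.00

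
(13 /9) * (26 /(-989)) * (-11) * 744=922064 /2967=310.77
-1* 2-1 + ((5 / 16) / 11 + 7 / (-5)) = -3847 / 880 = -4.37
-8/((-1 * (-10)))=-4/5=-0.80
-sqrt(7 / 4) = -sqrt(7) / 2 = -1.32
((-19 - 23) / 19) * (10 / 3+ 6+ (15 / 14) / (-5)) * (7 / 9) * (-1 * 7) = 109.75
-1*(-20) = 20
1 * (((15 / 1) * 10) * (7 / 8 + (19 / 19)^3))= 1125 / 4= 281.25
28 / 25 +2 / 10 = 1.32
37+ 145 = 182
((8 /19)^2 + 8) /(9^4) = 328 /263169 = 0.00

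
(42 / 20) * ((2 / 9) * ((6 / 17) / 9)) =14 / 765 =0.02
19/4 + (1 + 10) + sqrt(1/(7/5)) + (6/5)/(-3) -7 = 9.20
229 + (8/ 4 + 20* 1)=251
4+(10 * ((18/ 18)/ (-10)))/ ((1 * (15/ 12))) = 16/ 5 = 3.20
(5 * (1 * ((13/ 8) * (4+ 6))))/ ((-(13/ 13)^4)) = -325/ 4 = -81.25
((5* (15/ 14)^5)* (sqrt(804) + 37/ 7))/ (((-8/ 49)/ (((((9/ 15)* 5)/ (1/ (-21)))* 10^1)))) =916424.31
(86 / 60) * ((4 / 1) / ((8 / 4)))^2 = 86 / 15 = 5.73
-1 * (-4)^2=-16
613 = 613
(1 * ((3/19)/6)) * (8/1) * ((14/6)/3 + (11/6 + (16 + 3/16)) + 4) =3283/684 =4.80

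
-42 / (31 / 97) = -4074 / 31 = -131.42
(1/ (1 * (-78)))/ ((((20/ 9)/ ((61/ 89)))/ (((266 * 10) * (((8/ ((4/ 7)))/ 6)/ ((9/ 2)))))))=-56791/ 10413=-5.45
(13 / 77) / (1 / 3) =39 / 77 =0.51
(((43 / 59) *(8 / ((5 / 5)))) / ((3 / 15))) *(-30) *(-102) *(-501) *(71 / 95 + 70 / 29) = -4592888321760 / 32509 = -141280516.83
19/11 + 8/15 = 373/165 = 2.26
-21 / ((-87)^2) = -0.00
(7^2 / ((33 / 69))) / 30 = 1127 / 330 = 3.42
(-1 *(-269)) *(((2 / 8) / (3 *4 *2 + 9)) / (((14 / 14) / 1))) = 269 / 132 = 2.04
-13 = -13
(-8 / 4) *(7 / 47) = -14 / 47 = -0.30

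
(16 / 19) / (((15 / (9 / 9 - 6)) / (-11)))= 176 / 57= 3.09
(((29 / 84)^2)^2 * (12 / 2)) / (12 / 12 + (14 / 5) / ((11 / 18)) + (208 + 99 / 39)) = 505705915 / 1282234496256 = 0.00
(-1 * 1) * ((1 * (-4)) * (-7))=-28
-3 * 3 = -9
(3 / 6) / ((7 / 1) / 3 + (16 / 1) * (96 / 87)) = 87 / 3478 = 0.03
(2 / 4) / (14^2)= 1 / 392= 0.00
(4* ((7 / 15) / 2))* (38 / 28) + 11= 184 / 15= 12.27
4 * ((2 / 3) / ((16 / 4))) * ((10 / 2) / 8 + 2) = 7 / 4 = 1.75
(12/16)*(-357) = -1071/4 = -267.75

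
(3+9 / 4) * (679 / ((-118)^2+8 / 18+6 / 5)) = 91665 / 358088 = 0.26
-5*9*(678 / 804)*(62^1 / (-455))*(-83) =-2616741 / 6097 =-429.19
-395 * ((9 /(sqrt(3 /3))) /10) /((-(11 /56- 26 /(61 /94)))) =-1214388 /136193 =-8.92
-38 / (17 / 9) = -342 / 17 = -20.12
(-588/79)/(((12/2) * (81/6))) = -196/2133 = -0.09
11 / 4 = 2.75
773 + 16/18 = 6965/9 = 773.89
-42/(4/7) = -147/2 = -73.50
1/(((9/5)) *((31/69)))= 115/93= 1.24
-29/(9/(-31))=899/9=99.89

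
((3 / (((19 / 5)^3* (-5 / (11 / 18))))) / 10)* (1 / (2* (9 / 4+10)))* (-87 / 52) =0.00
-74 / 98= -37 / 49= -0.76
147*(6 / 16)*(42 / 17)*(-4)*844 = -7816284 / 17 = -459781.41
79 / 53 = 1.49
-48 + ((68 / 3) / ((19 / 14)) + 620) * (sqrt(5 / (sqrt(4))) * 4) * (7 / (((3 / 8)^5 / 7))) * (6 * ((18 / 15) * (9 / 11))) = -48 + 466172772352 * sqrt(10) / 9405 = 156742933.80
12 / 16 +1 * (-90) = -89.25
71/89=0.80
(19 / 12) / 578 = 19 / 6936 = 0.00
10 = 10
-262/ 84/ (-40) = 131/ 1680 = 0.08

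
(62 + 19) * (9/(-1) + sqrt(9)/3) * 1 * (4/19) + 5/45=-23309/171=-136.31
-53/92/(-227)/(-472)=-53/9857248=-0.00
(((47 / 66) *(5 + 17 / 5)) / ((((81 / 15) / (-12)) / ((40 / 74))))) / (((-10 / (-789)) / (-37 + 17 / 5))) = 38764096 / 2035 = 19048.70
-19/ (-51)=19/ 51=0.37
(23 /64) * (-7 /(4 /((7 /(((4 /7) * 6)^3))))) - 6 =-21620225 /3538944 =-6.11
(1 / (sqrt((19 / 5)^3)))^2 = 125 / 6859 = 0.02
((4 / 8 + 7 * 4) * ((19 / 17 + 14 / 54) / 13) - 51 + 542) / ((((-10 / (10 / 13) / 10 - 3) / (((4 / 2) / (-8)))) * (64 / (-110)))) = -270215825 / 5473728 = -49.37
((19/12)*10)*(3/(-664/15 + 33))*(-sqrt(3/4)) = 1425*sqrt(3)/676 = 3.65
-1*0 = 0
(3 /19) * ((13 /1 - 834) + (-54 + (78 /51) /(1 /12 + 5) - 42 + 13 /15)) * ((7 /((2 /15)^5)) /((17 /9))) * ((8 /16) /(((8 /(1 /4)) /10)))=-340763365884375 /171494912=-1987017.35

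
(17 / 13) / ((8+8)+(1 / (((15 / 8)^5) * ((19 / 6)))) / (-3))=245278125 / 3000198032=0.08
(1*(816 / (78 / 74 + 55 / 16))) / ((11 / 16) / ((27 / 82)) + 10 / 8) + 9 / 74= 7738677099 / 141868286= 54.55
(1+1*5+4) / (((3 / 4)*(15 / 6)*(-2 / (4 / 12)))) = -8 / 9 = -0.89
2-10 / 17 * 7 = -36 / 17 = -2.12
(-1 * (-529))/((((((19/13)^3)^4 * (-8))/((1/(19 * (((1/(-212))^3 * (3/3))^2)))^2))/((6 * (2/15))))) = -50789768720027103330017270970570345254223872/3995033428914420605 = -12713227466992265221703570.00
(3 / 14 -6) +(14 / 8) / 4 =-599 / 112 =-5.35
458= 458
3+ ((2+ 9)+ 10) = 24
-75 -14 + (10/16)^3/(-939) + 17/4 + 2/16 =-40685117/480768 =-84.63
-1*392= -392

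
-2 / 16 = -1 / 8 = -0.12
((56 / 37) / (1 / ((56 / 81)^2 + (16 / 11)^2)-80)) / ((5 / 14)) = -0.05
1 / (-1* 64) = -1 / 64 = -0.02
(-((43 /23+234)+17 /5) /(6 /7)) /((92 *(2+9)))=-0.28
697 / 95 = 7.34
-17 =-17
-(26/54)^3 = -2197/19683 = -0.11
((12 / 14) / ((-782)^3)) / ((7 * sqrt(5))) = -3 * sqrt(5) / 58580941580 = -0.00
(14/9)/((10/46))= 322/45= 7.16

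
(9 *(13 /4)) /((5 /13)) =1521 /20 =76.05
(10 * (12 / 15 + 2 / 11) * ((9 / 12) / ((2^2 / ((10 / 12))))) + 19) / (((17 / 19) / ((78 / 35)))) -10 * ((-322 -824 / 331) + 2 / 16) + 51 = 14496604051 / 4332790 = 3345.79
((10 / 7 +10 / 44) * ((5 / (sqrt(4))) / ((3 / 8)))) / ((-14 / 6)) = -2550 / 539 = -4.73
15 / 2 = 7.50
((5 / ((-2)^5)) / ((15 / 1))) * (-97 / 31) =97 / 2976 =0.03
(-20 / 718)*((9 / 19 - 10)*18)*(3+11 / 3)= 31.84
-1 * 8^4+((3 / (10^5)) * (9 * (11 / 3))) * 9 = -4095.99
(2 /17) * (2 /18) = 2 /153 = 0.01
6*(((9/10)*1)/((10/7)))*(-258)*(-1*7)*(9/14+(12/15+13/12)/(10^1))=28371357/5000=5674.27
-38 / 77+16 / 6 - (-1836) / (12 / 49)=1732309 / 231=7499.17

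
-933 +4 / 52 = -12128 / 13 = -932.92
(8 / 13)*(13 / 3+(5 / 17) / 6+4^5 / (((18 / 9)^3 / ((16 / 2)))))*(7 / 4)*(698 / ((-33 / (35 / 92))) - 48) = -6941170215 / 111826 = -62071.17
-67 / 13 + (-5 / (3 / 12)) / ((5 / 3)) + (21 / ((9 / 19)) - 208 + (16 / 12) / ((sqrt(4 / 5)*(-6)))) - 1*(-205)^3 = 335982823 / 39 - sqrt(5) / 9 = 8614943.93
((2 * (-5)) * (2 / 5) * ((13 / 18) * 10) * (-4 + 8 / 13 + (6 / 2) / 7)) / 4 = 1345 / 63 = 21.35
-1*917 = -917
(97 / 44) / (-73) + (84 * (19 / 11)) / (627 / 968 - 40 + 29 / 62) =-22484645 / 5977532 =-3.76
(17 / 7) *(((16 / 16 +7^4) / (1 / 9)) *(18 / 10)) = 3307554 / 35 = 94501.54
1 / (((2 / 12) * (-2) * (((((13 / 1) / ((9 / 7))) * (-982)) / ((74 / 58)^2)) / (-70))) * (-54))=6845 / 10736206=0.00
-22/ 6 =-11/ 3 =-3.67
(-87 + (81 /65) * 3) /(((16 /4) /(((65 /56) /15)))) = -451 /280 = -1.61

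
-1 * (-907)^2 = -822649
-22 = -22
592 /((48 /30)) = 370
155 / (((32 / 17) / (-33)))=-86955 / 32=-2717.34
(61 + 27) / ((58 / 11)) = 484 / 29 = 16.69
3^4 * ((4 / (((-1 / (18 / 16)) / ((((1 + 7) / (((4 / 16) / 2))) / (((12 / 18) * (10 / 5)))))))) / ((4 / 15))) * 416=-27293760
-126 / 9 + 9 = -5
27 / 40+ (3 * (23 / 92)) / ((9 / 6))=1.18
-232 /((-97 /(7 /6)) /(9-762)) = -203812 /97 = -2101.15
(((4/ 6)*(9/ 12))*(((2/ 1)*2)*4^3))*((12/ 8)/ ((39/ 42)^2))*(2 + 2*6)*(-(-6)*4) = 74818.65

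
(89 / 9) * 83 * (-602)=-4446974 / 9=-494108.22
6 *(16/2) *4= 192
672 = 672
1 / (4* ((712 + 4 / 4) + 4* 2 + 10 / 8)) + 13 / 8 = 37565 / 23112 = 1.63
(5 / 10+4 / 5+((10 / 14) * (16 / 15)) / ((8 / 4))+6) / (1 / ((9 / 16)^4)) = 3527631 / 4587520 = 0.77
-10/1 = -10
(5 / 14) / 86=5 / 1204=0.00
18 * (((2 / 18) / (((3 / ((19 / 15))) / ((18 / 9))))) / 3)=76 / 135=0.56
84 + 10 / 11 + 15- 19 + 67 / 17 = 15867 / 187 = 84.85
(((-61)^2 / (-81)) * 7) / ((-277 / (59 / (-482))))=-1536773 / 10814634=-0.14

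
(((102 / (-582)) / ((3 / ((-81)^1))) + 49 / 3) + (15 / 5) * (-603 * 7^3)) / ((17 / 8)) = -1444444696 / 4947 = -291983.97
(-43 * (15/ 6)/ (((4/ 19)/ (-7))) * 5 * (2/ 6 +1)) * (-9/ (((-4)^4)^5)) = -428925/ 2199023255552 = -0.00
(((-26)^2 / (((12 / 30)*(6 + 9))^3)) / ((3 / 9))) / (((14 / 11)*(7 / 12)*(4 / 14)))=1859 / 42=44.26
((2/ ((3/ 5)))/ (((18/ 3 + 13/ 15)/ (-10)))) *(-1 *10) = 5000/ 103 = 48.54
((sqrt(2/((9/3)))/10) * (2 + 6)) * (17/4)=2.78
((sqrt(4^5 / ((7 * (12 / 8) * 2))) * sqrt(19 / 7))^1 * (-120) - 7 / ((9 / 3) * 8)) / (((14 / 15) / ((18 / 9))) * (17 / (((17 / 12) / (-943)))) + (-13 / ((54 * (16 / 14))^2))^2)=0.26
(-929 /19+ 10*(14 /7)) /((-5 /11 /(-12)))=-72468 /95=-762.82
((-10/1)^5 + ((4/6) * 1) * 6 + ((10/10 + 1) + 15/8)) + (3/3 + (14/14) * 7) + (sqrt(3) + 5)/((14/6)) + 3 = -99978.24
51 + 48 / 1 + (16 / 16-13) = 87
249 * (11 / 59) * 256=11884.47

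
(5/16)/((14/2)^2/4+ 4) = 1/52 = 0.02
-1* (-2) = 2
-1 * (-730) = 730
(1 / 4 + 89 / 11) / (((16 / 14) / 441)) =1132929 / 352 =3218.55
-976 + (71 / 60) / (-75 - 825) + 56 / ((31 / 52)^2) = -42471716231 / 51894000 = -818.43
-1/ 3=-0.33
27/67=0.40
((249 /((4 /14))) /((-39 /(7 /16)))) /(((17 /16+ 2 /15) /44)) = -191730 /533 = -359.72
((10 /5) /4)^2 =1 /4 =0.25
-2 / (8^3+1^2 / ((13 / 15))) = -26 / 6671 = -0.00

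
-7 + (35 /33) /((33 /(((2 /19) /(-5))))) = -144851 /20691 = -7.00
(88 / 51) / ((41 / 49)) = 4312 / 2091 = 2.06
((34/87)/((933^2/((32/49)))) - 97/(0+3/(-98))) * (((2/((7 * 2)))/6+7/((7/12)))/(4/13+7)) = 7719513052069013/1480646948193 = 5213.61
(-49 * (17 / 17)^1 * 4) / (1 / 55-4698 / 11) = 10780 / 23489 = 0.46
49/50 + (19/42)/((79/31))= 1.16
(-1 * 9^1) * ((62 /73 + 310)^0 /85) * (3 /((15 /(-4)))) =36 /425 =0.08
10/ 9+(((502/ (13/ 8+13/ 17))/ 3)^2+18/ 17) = 79273189228/ 16160625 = 4905.33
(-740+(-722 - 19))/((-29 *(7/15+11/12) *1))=88860/2407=36.92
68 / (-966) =-34 / 483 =-0.07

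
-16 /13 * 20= -320 /13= -24.62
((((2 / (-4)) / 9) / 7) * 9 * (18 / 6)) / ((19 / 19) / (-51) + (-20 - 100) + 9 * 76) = -153 / 402682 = -0.00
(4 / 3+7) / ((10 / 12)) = 10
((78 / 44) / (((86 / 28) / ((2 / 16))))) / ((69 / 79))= 7189 / 87032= 0.08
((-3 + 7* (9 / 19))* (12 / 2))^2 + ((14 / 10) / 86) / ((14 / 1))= 1114921 / 310460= 3.59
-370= -370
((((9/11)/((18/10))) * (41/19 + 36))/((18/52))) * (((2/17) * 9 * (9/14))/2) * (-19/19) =-424125/24871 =-17.05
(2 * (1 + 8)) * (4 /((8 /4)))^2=72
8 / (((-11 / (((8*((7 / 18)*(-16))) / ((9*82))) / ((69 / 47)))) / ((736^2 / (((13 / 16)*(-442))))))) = -15869149184 / 314860689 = -50.40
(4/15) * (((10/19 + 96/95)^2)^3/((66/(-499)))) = -9666019701531008/363870485859375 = -26.56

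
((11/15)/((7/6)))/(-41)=-22/1435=-0.02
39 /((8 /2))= 39 /4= 9.75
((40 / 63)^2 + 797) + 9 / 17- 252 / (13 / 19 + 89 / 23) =49854509164 / 67135635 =742.59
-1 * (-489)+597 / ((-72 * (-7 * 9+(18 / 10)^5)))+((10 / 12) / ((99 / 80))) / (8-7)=5941376107 / 12128688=489.86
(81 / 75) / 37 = 27 / 925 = 0.03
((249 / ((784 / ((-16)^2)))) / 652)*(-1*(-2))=1992 / 7987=0.25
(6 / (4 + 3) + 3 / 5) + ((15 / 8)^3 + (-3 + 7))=215917 / 17920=12.05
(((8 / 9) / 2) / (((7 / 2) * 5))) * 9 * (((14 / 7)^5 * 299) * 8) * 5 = 612352 / 7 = 87478.86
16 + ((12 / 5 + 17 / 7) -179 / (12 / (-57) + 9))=2708 / 5845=0.46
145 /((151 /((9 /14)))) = 1305 /2114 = 0.62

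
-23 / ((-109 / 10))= 230 / 109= 2.11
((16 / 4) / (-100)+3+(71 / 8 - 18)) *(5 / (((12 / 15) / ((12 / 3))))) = -1233 / 8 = -154.12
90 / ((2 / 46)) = 2070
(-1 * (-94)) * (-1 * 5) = -470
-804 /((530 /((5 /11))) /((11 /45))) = -134 /795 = -0.17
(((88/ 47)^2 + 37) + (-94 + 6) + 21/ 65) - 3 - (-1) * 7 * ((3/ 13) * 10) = -4884391/ 143585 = -34.02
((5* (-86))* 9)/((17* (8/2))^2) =-1935/2312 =-0.84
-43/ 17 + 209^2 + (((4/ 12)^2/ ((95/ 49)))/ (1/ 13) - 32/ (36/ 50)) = 634231399/ 14535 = 43634.77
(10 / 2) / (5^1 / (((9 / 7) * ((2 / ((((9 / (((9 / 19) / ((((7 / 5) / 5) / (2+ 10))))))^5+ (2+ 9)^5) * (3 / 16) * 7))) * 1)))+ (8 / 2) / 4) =233280000000000 / 19176391265173998757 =0.00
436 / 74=218 / 37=5.89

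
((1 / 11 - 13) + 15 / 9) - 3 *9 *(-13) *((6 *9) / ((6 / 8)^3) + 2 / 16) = 11869607 / 264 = 44960.63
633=633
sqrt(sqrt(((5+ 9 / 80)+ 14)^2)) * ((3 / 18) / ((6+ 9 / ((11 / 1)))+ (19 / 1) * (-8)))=-0.01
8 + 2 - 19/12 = 101/12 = 8.42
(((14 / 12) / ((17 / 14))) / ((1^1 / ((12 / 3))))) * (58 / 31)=11368 / 1581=7.19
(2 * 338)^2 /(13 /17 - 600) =-7768592 /10187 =-762.60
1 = 1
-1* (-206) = 206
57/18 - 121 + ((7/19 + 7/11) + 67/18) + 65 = -90488/1881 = -48.11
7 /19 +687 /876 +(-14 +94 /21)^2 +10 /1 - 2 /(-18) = 101.97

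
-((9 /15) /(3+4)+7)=-248 /35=-7.09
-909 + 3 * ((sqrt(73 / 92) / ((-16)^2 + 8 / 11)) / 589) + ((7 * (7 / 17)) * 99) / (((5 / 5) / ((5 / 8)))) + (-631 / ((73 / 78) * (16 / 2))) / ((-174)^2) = -36603505553 / 50096688 + 33 * sqrt(1679) / 76513456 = -730.66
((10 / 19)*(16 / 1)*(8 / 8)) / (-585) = -32 / 2223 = -0.01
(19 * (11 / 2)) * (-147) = -15361.50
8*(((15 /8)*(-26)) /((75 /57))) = -1482 /5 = -296.40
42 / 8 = 21 / 4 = 5.25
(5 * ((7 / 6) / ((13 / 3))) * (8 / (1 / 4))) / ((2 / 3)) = 840 / 13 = 64.62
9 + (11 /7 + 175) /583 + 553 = 2294758 /4081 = 562.30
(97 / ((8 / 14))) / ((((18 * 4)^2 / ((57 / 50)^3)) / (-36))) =-13971783 / 8000000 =-1.75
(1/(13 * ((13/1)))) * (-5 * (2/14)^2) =-0.00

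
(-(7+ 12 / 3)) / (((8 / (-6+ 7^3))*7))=-66.20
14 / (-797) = -14 / 797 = -0.02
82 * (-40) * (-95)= 311600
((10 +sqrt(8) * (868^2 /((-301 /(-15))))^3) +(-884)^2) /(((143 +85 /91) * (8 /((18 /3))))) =35556703 /8732 +95736910677303168000 * sqrt(2) /173563781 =780073108722.47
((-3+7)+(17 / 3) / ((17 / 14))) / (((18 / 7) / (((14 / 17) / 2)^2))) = 4459 / 7803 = 0.57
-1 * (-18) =18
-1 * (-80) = 80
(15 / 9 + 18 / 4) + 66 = 433 / 6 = 72.17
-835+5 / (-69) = -57620 / 69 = -835.07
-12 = -12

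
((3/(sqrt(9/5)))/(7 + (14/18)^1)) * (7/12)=0.17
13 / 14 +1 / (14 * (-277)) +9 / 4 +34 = 288355 / 7756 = 37.18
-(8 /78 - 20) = 776 /39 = 19.90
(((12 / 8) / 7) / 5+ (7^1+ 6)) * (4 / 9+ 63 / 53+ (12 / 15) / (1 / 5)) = 2453231 / 33390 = 73.47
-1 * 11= -11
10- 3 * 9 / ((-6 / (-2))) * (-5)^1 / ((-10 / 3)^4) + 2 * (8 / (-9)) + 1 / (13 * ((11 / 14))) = 22354223 / 2574000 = 8.68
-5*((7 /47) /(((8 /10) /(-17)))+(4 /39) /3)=344315 /21996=15.65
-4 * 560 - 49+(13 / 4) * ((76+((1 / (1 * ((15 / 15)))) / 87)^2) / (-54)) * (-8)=-460308722 / 204363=-2252.41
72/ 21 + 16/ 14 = 32/ 7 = 4.57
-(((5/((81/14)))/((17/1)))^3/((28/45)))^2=-3751562500/84162499067261169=-0.00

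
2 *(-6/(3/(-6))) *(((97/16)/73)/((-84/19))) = -1843/4088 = -0.45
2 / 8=1 / 4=0.25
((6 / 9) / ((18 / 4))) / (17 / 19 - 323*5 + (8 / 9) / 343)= -6517 / 71003973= -0.00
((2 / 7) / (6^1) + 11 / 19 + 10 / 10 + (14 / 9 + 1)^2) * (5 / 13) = 33800 / 10773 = 3.14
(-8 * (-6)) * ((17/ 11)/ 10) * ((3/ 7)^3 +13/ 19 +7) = 20641128/ 358435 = 57.59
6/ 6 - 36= -35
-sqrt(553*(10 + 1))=-sqrt(6083)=-77.99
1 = 1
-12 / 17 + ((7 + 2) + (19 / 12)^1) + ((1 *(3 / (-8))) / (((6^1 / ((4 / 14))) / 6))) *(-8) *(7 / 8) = 542 / 51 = 10.63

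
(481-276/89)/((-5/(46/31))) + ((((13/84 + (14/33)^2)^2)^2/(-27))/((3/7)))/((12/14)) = -16775348754979630607135587/118278426533361726804480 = -141.83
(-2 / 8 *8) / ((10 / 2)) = -2 / 5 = -0.40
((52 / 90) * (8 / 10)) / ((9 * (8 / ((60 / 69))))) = 52 / 9315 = 0.01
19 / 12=1.58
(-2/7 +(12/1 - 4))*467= 25218/7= 3602.57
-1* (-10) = 10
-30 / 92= -0.33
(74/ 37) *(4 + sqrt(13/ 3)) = 12.16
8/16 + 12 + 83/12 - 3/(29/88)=3589/348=10.31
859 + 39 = 898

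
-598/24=-299/12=-24.92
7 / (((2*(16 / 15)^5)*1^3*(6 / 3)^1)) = 5315625 / 4194304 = 1.27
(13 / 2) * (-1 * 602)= -3913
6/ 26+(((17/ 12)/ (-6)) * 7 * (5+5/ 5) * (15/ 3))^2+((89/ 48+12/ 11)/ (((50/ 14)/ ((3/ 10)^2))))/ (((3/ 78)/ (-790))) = 240499873/ 257400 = 934.34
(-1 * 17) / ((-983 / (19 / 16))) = 323 / 15728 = 0.02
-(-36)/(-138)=-6/23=-0.26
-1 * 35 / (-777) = 5 / 111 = 0.05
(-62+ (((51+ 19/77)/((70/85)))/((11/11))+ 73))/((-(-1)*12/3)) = 19735/1078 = 18.31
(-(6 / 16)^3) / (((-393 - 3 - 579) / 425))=153 / 6656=0.02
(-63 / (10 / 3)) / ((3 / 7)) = -441 / 10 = -44.10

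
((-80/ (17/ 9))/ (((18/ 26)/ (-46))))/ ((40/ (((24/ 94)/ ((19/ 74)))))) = 1062048/ 15181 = 69.96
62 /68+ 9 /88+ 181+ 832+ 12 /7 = 10636707 /10472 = 1015.73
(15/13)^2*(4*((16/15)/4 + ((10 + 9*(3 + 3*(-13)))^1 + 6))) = -276960/169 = -1638.82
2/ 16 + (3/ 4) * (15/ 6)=2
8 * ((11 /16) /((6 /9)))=33 /4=8.25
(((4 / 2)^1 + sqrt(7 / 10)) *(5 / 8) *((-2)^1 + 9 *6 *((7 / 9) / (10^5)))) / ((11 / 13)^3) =-19968533 / 4840000 - 19968533 *sqrt(70) / 96800000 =-5.85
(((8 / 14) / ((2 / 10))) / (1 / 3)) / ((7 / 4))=240 / 49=4.90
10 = 10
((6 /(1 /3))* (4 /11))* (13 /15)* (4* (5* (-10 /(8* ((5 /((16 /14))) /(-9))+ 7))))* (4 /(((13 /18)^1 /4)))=-622080 /77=-8078.96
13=13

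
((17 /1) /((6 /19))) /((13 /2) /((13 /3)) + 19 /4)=646 /75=8.61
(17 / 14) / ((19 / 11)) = 187 / 266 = 0.70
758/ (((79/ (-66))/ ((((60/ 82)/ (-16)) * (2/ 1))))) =187605/ 3239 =57.92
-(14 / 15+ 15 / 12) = -131 / 60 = -2.18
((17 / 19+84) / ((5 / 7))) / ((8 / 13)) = 193.14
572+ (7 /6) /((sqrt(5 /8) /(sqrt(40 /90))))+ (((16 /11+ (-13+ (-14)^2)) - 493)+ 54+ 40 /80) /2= 14 * sqrt(10) /45+ 19579 /44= 445.96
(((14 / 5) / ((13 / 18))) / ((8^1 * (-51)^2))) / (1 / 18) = 63 / 18785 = 0.00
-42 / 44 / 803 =-0.00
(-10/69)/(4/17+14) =-85/8349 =-0.01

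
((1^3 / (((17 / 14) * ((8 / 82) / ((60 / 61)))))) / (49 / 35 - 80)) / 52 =-7175 / 3532022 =-0.00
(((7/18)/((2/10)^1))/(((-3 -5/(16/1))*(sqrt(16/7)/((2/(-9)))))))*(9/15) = 28*sqrt(7)/1431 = 0.05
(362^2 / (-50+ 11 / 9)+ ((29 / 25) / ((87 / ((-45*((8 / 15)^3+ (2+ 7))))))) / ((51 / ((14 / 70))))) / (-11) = 1691709696893 / 6926596875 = 244.23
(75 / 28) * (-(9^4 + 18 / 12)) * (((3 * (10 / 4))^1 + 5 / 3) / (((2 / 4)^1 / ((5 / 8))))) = -12890625 / 64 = -201416.02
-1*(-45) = 45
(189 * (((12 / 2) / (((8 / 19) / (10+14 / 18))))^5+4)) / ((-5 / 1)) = -3230072317015.83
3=3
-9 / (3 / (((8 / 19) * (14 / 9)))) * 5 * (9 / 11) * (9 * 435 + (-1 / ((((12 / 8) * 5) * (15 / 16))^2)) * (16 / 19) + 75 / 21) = -422145864992 / 13402125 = -31498.43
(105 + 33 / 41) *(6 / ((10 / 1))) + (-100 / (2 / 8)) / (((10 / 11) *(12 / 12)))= -376.52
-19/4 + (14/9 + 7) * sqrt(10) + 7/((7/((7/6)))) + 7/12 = 24.06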